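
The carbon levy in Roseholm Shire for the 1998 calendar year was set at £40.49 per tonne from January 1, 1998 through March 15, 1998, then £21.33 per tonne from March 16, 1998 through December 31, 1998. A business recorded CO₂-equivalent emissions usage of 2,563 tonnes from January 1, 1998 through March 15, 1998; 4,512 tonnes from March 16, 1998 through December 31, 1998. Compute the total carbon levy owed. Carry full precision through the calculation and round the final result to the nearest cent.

January 1 – March 15, 1998: 2,563 tonnes at £40.49/tonne → £103775.87
March 16 – December 31, 1998: 4,512 tonnes at £21.33/tonne → £96240.96

£200016.83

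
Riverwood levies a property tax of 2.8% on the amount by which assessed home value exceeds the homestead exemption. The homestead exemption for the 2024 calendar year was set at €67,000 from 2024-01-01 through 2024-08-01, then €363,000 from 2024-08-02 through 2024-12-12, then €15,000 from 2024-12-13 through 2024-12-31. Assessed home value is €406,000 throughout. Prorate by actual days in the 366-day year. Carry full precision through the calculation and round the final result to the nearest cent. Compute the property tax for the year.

€6,555.83

2024-01-01 to 2024-08-01: 214 days, exemption €67,000 → (€406,000 − €67,000) × 2.8% × 214/366 = €5,549.9672
2024-08-02 to 2024-12-12: 133 days, exemption €363,000 → (€406,000 − €363,000) × 2.8% × 133/366 = €437.5191
2024-12-13 to 2024-12-31: 19 days, exemption €15,000 → (€406,000 − €15,000) × 2.8% × 19/366 = €568.3388
Total = €6,555.8251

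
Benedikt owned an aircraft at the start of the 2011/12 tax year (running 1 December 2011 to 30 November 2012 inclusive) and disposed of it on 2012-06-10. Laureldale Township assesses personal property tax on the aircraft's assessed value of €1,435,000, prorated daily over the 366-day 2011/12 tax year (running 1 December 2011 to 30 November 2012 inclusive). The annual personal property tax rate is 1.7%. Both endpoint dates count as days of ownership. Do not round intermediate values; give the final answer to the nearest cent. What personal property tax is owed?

€12,864.03

Days held (2011-12-01 to 2012-06-10): 193 out of 366
Tax = €1,435,000 × 1.7% × 193/366 = €12,864.0301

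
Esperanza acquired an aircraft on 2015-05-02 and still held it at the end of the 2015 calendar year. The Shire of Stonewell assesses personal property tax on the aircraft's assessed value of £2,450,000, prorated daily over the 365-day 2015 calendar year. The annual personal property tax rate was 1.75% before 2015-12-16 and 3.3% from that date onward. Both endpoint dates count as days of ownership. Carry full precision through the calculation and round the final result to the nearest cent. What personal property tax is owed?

£30,326.30

2015-05-02 to 2015-12-15: 228 days at 1.75% → £2,450,000 × 1.75% × 228/365 = £26,782.1918
2015-12-16 to 2015-12-31: 16 days at 3.3% → £2,450,000 × 3.3% × 16/365 = £3,544.1096
Total = £30,326.3014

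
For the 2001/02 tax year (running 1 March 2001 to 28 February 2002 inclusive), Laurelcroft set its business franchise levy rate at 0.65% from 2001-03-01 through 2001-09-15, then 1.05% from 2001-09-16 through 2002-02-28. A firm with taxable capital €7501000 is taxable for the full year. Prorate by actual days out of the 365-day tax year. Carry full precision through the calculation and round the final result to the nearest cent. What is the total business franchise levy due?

2001-03-01 to 2001-09-15: 199 days at 0.65% → €7501000 × 0.65% × 199/365 = €26582.3110
2001-09-16 to 2002-02-28: 166 days at 1.05% → €7501000 × 1.05% × 166/365 = €35819.8438
Total = €62402.1548

€62402.15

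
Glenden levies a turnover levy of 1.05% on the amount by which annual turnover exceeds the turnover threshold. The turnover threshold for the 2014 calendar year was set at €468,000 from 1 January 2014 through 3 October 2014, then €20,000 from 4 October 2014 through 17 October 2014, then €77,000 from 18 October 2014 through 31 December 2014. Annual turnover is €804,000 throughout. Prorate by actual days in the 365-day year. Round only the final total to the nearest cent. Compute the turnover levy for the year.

€4,552.02

1 January – 3 October 2014: 276 days, exemption €468,000 → (€804,000 − €468,000) × 1.05% × 276/365 = €2,667.7479
4 October – 17 October 2014: 14 days, exemption €20,000 → (€804,000 − €20,000) × 1.05% × 14/365 = €315.7479
18 October – 31 December 2014: 75 days, exemption €77,000 → (€804,000 − €77,000) × 1.05% × 75/365 = €1,568.5274
Total = €4,552.0233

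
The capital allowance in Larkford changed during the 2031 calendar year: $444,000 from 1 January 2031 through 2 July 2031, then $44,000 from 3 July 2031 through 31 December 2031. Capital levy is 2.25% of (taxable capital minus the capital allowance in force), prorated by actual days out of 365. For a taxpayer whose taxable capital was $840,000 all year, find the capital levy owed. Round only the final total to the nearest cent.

$13,397.67

1 January – 2 July 2031: 183 days, exemption $444,000 → ($840,000 − $444,000) × 2.25% × 183/365 = $4,467.2055
3 July – 31 December 2031: 182 days, exemption $44,000 → ($840,000 − $44,000) × 2.25% × 182/365 = $8,930.4658
Total = $13,397.6712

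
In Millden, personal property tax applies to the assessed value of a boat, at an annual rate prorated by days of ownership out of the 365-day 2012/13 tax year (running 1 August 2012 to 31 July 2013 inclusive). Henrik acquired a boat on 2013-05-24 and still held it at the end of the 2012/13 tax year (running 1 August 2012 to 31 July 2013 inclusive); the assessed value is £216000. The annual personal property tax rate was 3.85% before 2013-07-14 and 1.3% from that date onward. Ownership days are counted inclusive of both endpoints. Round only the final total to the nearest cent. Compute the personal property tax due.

£1300.44

2013-05-24 to 2013-07-13: 51 days at 3.85% → £216000 × 3.85% × 51/365 = £1161.9616
2013-07-14 to 2013-07-31: 18 days at 1.3% → £216000 × 1.3% × 18/365 = £138.4767
Total = £1300.4384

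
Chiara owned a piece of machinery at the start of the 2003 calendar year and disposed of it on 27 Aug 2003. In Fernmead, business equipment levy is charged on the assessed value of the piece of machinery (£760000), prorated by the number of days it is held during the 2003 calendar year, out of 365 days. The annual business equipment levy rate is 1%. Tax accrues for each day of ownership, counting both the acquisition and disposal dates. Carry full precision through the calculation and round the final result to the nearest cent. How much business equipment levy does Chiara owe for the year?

Days held (1 Jan – 27 Aug 2003): 239 out of 365
Tax = £760000 × 1% × 239/365 = £4976.4384

£4976.44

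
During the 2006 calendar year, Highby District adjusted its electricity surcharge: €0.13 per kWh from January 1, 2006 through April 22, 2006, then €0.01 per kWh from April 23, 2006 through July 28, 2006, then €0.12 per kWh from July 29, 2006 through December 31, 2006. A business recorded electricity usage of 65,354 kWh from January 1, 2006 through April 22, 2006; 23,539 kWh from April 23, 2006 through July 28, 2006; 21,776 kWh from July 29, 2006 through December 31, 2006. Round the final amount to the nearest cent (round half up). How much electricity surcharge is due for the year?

January 1 – April 22, 2006: 65,354 kWh at €0.13/kWh → €8,496.02
April 23 – July 28, 2006: 23,539 kWh at €0.01/kWh → €235.39
July 29 – December 31, 2006: 21,776 kWh at €0.12/kWh → €2,613.12

€11,344.53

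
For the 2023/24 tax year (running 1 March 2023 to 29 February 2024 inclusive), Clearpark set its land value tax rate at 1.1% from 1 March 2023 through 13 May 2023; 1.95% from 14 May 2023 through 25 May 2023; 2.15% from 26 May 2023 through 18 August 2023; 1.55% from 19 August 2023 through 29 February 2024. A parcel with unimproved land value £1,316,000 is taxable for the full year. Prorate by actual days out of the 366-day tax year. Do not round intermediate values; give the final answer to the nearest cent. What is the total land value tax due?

£21,207.02

1 March – 13 May 2023: 74 days at 1.1% → £1,316,000 × 1.1% × 74/366 = £2,926.8415
14 May – 25 May 2023: 12 days at 1.95% → £1,316,000 × 1.95% × 12/366 = £841.3770
26 May – 18 August 2023: 85 days at 2.15% → £1,316,000 × 2.15% × 85/366 = £6,571.0109
19 August 2023 – 29 February 2024: 195 days at 1.55% → £1,316,000 × 1.55% × 195/366 = £10,867.7869
Total = £21,207.0164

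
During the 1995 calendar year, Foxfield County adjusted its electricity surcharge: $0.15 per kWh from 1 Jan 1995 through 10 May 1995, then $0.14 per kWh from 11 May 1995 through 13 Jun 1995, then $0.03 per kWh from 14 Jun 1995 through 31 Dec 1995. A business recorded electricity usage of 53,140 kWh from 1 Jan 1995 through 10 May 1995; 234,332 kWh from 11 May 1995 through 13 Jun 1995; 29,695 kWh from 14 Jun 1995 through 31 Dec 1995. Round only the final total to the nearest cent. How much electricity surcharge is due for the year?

1 Jan – 10 May 1995: 53,140 kWh at $0.15/kWh → $7971.00
11 May – 13 Jun 1995: 234,332 kWh at $0.14/kWh → $32806.48
14 Jun – 31 Dec 1995: 29,695 kWh at $0.03/kWh → $890.85

$41668.33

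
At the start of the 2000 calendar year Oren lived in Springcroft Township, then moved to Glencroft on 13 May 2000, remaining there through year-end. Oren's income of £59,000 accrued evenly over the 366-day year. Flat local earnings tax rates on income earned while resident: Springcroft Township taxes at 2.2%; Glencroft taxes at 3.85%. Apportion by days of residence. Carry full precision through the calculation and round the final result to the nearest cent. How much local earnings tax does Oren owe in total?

£1,917.74

Springcroft Township, 1 Jan – 12 May 2000: 133 days → £59,000 × 2.2% × 133/366 = £471.6776
Glencroft, 13 May – 31 Dec 2000: 233 days → £59,000 × 3.85% × 233/366 = £1,446.0642
Total = £1,917.7418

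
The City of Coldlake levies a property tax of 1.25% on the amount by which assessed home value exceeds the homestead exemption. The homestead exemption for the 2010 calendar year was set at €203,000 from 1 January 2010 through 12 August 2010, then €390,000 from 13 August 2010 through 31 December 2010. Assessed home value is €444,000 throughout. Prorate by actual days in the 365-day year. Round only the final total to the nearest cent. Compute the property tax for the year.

1 January – 12 August 2010: 224 days, exemption €203,000 → (€444,000 − €203,000) × 1.25% × 224/365 = €1,848.7671
13 August – 31 December 2010: 141 days, exemption €390,000 → (€444,000 − €390,000) × 1.25% × 141/365 = €260.7534
Total = €2,109.5205

€2,109.52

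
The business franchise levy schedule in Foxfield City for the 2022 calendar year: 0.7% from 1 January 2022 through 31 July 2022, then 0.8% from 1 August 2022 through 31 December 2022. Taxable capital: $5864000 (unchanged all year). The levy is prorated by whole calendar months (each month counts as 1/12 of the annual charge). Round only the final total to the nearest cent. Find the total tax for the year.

1 January – 31 July 2022: 7 months at 0.7% → $5864000 × 0.7% × 7/12 = $23944.6667
1 August – 31 December 2022: 5 months at 0.8% → $5864000 × 0.8% × 5/12 = $19546.6667
Total = $43491.3333

$43491.33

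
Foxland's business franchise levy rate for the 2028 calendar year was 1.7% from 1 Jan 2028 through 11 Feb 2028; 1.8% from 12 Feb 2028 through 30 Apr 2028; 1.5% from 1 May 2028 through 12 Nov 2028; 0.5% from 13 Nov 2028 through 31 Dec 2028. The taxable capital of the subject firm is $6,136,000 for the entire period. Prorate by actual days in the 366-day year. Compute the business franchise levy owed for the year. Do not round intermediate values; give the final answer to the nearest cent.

1 Jan – 11 Feb 2028: 42 days at 1.7% → $6,136,000 × 1.7% × 42/366 = $11,970.2295
12 Feb – 30 Apr 2028: 79 days at 1.8% → $6,136,000 × 1.8% × 79/366 = $23,839.8689
1 May – 12 Nov 2028: 196 days at 1.5% → $6,136,000 × 1.5% × 196/366 = $49,289.1803
13 Nov – 31 Dec 2028: 49 days at 0.5% → $6,136,000 × 0.5% × 49/366 = $4,107.4317
Total = $89,206.7104

$89,206.71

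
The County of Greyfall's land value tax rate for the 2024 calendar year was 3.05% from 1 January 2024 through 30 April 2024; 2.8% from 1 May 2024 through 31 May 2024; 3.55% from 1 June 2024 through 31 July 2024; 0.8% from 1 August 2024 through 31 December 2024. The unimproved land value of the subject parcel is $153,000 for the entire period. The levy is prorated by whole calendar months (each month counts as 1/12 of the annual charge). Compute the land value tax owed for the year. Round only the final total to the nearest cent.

$3,327.75

1 January – 30 April 2024: 4 months at 3.05% → $153,000 × 3.05% × 4/12 = $1,555.5000
1 May – 31 May 2024: 1 month at 2.8% → $153,000 × 2.8% × 1/12 = $357.0000
1 June – 31 July 2024: 2 months at 3.55% → $153,000 × 3.55% × 2/12 = $905.2500
1 August – 31 December 2024: 5 months at 0.8% → $153,000 × 0.8% × 5/12 = $510.0000
Total = $3,327.7500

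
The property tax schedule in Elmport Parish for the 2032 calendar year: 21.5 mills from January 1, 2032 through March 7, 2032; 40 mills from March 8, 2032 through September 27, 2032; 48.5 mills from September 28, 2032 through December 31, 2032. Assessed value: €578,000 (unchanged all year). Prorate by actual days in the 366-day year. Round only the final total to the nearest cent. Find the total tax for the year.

January 1 – March 7, 2032: 67 days at 21.5 mills → €578,000 × 2.15% × 67/366 = €2,274.8880
March 8 – September 27, 2032: 204 days at 40 mills → €578,000 × 4% × 204/366 = €12,886.5574
September 28 – December 31, 2032: 95 days at 48.5 mills → €578,000 × 4.85% × 95/366 = €7,276.3251
Total = €22,437.7705

€22,437.77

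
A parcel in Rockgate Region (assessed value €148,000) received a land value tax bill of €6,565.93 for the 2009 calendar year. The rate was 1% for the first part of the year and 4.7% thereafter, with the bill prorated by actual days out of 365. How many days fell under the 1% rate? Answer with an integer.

Let d = days at the first rate; then 365 − d days at the second rate.
€148,000 × [1%·d + 4.7%·(365−d)] / 365 = €6,565.93
Solving gives d = 26, so the new rate took effect on 27 January 2009.

26 days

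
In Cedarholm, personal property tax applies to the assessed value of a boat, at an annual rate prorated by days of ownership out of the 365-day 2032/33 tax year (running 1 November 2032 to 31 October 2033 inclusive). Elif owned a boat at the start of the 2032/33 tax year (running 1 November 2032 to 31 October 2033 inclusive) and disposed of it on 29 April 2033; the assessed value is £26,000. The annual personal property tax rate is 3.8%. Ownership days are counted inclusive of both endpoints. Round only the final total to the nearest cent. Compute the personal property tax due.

Days held (1 November 2032 – 29 April 2033): 180 out of 365
Tax = £26,000 × 3.8% × 180/365 = £487.2329

£487.23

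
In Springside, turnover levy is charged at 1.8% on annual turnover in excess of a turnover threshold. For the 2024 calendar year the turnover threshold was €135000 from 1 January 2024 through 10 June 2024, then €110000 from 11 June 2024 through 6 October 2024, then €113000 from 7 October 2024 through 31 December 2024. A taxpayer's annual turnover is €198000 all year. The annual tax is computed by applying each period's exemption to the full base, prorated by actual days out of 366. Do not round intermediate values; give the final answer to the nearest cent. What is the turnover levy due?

1 January – 10 June 2024: 162 days, exemption €135000 → (€198000 − €135000) × 1.8% × 162/366 = €501.9344
11 June – 6 October 2024: 118 days, exemption €110000 → (€198000 − €110000) × 1.8% × 118/366 = €510.6885
7 October – 31 December 2024: 86 days, exemption €113000 → (€198000 − €113000) × 1.8% × 86/366 = €359.5082
Total = €1372.1311

€1372.13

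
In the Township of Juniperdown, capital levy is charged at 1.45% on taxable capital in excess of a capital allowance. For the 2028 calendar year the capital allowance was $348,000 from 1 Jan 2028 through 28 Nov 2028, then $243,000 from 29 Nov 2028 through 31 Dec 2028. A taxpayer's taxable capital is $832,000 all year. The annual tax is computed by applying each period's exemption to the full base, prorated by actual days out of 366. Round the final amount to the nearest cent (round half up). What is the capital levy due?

1 Jan – 28 Nov 2028: 333 days, exemption $348,000 → ($832,000 − $348,000) × 1.45% × 333/366 = $6,385.2295
29 Nov – 31 Dec 2028: 33 days, exemption $243,000 → ($832,000 − $243,000) × 1.45% × 33/366 = $770.0451
Total = $7,155.2746

$7,155.27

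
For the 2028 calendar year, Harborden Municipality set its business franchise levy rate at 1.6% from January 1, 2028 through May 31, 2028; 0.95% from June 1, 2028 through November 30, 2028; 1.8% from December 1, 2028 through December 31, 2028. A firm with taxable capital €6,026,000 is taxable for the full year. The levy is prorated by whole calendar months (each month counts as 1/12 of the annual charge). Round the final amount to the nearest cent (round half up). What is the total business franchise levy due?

€77,835.83

January 1 – May 31, 2028: 5 months at 1.6% → €6,026,000 × 1.6% × 5/12 = €40,173.3333
June 1 – November 30, 2028: 6 months at 0.95% → €6,026,000 × 0.95% × 6/12 = €28,623.5000
December 1 – December 31, 2028: 1 month at 1.8% → €6,026,000 × 1.8% × 1/12 = €9,039.0000
Total = €77,835.8333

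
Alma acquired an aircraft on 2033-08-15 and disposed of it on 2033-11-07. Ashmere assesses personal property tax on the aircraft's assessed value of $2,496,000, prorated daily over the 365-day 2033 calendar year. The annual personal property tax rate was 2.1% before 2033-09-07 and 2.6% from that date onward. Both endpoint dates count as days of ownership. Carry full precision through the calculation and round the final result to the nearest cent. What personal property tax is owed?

$14,326.36

2033-08-15 to 2033-09-06: 23 days at 2.1% → $2,496,000 × 2.1% × 23/365 = $3,302.9260
2033-09-07 to 2033-11-07: 62 days at 2.6% → $2,496,000 × 2.6% × 62/365 = $11,023.4301
Total = $14,326.3562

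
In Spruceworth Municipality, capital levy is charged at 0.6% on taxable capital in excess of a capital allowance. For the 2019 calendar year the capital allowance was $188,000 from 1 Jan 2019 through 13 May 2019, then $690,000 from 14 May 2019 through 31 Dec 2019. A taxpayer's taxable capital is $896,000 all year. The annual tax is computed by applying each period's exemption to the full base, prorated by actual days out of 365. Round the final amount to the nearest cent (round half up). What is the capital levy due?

$2,333.52

1 Jan – 13 May 2019: 133 days, exemption $188,000 → ($896,000 − $188,000) × 0.6% × 133/365 = $1,547.9014
14 May – 31 Dec 2019: 232 days, exemption $690,000 → ($896,000 − $690,000) × 0.6% × 232/365 = $785.6219
Total = $2,333.5233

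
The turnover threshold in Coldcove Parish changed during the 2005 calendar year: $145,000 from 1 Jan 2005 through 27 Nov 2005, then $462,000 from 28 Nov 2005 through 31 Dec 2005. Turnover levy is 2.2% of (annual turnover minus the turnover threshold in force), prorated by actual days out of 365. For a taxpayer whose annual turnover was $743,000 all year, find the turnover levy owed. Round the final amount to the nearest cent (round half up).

1 Jan – 27 Nov 2005: 331 days, exemption $145,000 → ($743,000 − $145,000) × 2.2% × 331/365 = $11,930.5096
28 Nov – 31 Dec 2005: 34 days, exemption $462,000 → ($743,000 − $462,000) × 2.2% × 34/365 = $575.8575
Total = $12,506.3671

$12,506.37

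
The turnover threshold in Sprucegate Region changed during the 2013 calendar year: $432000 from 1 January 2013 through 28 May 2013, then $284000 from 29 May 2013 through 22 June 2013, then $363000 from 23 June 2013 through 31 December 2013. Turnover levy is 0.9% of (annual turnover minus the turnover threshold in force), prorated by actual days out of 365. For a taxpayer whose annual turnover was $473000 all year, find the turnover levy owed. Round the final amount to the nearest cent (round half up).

1 January – 28 May 2013: 148 days, exemption $432000 → ($473000 − $432000) × 0.9% × 148/365 = $149.6219
29 May – 22 June 2013: 25 days, exemption $284000 → ($473000 − $284000) × 0.9% × 25/365 = $116.5068
23 June – 31 December 2013: 192 days, exemption $363000 → ($473000 − $363000) × 0.9% × 192/365 = $520.7671
Total = $786.8959

$786.90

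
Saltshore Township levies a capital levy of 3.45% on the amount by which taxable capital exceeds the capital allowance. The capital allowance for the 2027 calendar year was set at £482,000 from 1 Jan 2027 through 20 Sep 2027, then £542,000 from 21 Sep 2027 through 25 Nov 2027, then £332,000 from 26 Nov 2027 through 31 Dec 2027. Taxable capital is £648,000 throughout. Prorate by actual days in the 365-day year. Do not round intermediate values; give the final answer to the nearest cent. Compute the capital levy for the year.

£5,863.11

1 Jan – 20 Sep 2027: 263 days, exemption £482,000 → (£648,000 − £482,000) × 3.45% × 263/365 = £4,126.5781
21 Sep – 25 Nov 2027: 66 days, exemption £542,000 → (£648,000 − £542,000) × 3.45% × 66/365 = £661.2658
26 Nov – 31 Dec 2027: 36 days, exemption £332,000 → (£648,000 − £332,000) × 3.45% × 36/365 = £1,075.2658
Total = £5,863.1096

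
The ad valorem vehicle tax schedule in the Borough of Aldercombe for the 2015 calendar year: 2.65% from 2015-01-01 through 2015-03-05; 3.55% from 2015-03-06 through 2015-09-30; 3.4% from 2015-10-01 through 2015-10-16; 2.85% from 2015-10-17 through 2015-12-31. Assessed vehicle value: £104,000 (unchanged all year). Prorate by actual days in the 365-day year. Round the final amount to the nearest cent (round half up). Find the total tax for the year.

£3,369.46

2015-01-01 to 2015-03-05: 64 days at 2.65% → £104,000 × 2.65% × 64/365 = £483.2438
2015-03-06 to 2015-09-30: 209 days at 3.55% → £104,000 × 3.55% × 209/365 = £2,114.0493
2015-10-01 to 2015-10-16: 16 days at 3.4% → £104,000 × 3.4% × 16/365 = £155.0027
2015-10-17 to 2015-12-31: 76 days at 2.85% → £104,000 × 2.85% × 76/365 = £617.1616
Total = £3,369.4575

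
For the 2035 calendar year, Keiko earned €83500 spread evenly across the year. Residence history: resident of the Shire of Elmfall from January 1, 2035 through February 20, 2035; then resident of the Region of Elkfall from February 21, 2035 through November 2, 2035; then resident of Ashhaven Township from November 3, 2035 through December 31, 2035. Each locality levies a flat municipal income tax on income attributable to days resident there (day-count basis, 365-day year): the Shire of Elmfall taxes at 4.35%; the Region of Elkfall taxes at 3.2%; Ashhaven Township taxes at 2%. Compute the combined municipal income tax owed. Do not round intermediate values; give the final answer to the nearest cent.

€2644.20

The Shire of Elmfall, January 1 – February 20, 2035: 51 days → €83500 × 4.35% × 51/365 = €507.5199
The Region of Elkfall, February 21 – November 2, 2035: 255 days → €83500 × 3.2% × 255/365 = €1866.7397
Ashhaven Township, November 3 – December 31, 2035: 59 days → €83500 × 2% × 59/365 = €269.9452
Total = €2644.2048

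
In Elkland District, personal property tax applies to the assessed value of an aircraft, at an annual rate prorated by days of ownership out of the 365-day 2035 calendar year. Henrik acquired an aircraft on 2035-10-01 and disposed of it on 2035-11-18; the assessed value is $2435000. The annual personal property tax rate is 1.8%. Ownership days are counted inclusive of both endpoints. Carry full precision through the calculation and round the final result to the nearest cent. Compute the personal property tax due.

$5884.03

Days held (2035-10-01 to 2035-11-18): 49 out of 365
Tax = $2435000 × 1.8% × 49/365 = $5884.0274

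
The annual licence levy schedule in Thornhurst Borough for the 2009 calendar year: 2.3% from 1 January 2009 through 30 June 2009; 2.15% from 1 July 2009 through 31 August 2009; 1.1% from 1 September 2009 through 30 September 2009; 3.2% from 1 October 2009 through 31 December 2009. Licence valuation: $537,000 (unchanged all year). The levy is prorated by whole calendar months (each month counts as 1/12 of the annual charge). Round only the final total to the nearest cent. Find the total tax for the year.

1 January – 30 June 2009: 6 months at 2.3% → $537,000 × 2.3% × 6/12 = $6,175.5000
1 July – 31 August 2009: 2 months at 2.15% → $537,000 × 2.15% × 2/12 = $1,924.2500
1 September – 30 September 2009: 1 month at 1.1% → $537,000 × 1.1% × 1/12 = $492.2500
1 October – 31 December 2009: 3 months at 3.2% → $537,000 × 3.2% × 3/12 = $4,296.0000
Total = $12,888.0000

$12,888.00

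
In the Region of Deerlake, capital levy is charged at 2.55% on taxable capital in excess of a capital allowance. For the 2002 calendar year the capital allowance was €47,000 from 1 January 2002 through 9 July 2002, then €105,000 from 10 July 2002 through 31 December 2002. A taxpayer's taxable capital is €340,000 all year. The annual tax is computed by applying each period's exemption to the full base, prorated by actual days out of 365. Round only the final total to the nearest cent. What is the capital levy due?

€6,762.39

1 January – 9 July 2002: 190 days, exemption €47,000 → (€340,000 − €47,000) × 2.55% × 190/365 = €3,889.2740
10 July – 31 December 2002: 175 days, exemption €105,000 → (€340,000 − €105,000) × 2.55% × 175/365 = €2,873.1164
Total = €6,762.3904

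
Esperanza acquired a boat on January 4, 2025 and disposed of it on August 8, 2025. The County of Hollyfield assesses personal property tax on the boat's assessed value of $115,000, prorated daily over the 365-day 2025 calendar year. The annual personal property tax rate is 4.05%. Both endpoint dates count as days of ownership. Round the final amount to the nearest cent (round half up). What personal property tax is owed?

Days held (January 4 – August 8, 2025): 217 out of 365
Tax = $115,000 × 4.05% × 217/365 = $2,768.9795

$2,768.98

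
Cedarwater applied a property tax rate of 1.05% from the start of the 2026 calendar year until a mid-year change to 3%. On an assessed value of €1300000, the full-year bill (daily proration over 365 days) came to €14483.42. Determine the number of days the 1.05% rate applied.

353 days

Let d = days at the first rate; then 365 − d days at the second rate.
€1300000 × [1.05%·d + 3%·(365−d)] / 365 = €14483.42
Solving gives d = 353, so the new rate took effect on December 20, 2026.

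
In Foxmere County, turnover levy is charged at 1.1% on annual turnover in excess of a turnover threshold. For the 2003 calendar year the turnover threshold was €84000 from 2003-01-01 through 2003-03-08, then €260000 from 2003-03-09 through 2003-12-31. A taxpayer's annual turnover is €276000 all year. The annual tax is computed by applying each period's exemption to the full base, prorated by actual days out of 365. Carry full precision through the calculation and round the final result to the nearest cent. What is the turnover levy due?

€531.38

2003-01-01 to 2003-03-08: 67 days, exemption €84000 → (€276000 − €84000) × 1.1% × 67/365 = €387.6822
2003-03-09 to 2003-12-31: 298 days, exemption €260000 → (€276000 − €260000) × 1.1% × 298/365 = €143.6932
Total = €531.3753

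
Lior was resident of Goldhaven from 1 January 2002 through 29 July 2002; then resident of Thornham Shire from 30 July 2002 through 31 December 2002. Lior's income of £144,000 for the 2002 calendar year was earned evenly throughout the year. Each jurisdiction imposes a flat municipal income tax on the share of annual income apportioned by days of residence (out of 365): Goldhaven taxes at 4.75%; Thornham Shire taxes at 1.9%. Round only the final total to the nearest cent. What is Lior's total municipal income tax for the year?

£5,097.21

Goldhaven, 1 January – 29 July 2002: 210 days → £144,000 × 4.75% × 210/365 = £3,935.3425
Thornham Shire, 30 July – 31 December 2002: 155 days → £144,000 × 1.9% × 155/365 = £1,161.8630
Total = £5,097.2055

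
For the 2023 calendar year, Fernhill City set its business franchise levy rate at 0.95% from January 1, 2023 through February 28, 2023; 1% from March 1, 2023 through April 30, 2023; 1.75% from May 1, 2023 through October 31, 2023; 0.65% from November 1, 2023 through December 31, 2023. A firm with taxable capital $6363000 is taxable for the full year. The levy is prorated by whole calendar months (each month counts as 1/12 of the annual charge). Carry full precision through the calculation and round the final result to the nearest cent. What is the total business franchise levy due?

$83249.25

January 1 – February 28, 2023: 2 months at 0.95% → $6363000 × 0.95% × 2/12 = $10074.7500
March 1 – April 30, 2023: 2 months at 1% → $6363000 × 1% × 2/12 = $10605.0000
May 1 – October 31, 2023: 6 months at 1.75% → $6363000 × 1.75% × 6/12 = $55676.2500
November 1 – December 31, 2023: 2 months at 0.65% → $6363000 × 0.65% × 2/12 = $6893.2500
Total = $83249.2500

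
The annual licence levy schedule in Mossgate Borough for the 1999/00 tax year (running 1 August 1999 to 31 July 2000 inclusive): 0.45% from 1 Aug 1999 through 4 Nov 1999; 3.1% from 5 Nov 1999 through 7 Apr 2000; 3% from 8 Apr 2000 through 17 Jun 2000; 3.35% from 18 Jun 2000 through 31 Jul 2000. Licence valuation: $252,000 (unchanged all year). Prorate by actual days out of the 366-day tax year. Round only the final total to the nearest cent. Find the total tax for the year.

$6,087.25

1 Aug – 4 Nov 1999: 96 days at 0.45% → $252,000 × 0.45% × 96/366 = $297.4426
5 Nov 1999 – 7 Apr 2000: 155 days at 3.1% → $252,000 × 3.1% × 155/366 = $3,308.3607
8 Apr – 17 Jun 2000: 71 days at 3% → $252,000 × 3% × 71/366 = $1,466.5574
18 Jun – 31 Jul 2000: 44 days at 3.35% → $252,000 × 3.35% × 44/366 = $1,014.8852
Total = $6,087.2459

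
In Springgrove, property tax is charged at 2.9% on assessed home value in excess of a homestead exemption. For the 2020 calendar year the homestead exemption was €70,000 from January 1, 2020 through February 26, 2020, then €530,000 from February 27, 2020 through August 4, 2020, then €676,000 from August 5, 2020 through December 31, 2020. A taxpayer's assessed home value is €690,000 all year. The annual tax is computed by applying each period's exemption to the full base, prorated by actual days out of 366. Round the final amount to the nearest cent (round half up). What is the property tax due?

January 1 – February 26, 2020: 57 days, exemption €70,000 → (€690,000 − €70,000) × 2.9% × 57/366 = €2,800.1639
February 27 – August 4, 2020: 160 days, exemption €530,000 → (€690,000 − €530,000) × 2.9% × 160/366 = €2,028.4153
August 5 – December 31, 2020: 149 days, exemption €676,000 → (€690,000 − €676,000) × 2.9% × 149/366 = €165.2842
Total = €4,993.8634

€4,993.86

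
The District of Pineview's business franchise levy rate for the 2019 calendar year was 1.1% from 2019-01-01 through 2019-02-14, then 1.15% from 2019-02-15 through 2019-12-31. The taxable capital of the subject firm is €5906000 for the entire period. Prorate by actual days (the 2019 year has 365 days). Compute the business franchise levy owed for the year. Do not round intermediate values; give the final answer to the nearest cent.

€67554.93

2019-01-01 to 2019-02-14: 45 days at 1.1% → €5906000 × 1.1% × 45/365 = €8009.5068
2019-02-15 to 2019-12-31: 320 days at 1.15% → €5906000 × 1.15% × 320/365 = €59545.4247
Total = €67554.9315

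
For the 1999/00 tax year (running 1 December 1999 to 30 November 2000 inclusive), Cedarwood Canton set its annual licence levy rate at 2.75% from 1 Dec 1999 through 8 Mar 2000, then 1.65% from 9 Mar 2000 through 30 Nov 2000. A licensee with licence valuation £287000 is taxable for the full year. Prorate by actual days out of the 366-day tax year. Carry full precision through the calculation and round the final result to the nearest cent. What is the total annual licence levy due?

1 Dec 1999 – 8 Mar 2000: 99 days at 2.75% → £287000 × 2.75% × 99/366 = £2134.8566
9 Mar – 30 Nov 2000: 267 days at 1.65% → £287000 × 1.65% × 267/366 = £3454.5861
Total = £5589.4426

£5589.44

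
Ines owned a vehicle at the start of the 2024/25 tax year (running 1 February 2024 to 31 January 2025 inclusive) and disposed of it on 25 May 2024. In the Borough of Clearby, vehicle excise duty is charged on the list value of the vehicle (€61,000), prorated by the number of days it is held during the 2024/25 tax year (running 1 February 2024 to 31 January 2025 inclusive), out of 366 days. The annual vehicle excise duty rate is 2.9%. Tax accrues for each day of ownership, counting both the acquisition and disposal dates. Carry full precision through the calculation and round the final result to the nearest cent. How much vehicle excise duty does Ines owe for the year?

Days held (1 February – 25 May 2024): 115 out of 366
Tax = €61,000 × 2.9% × 115/366 = €555.8333

€555.83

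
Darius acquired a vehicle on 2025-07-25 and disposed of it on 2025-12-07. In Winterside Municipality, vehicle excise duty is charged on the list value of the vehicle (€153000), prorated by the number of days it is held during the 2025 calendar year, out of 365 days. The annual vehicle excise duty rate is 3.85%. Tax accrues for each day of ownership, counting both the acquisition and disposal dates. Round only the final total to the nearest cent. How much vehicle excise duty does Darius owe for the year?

Days held (2025-07-25 to 2025-12-07): 136 out of 365
Tax = €153000 × 3.85% × 136/365 = €2194.8164

€2194.82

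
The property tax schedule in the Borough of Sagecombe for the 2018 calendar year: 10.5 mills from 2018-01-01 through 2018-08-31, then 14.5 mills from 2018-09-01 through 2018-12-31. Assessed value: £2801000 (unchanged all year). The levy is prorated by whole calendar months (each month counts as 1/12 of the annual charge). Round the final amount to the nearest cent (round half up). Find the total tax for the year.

2018-01-01 to 2018-08-31: 8 months at 10.5 mills → £2801000 × 1.05% × 8/12 = £19607.0000
2018-09-01 to 2018-12-31: 4 months at 14.5 mills → £2801000 × 1.45% × 4/12 = £13538.1667
Total = £33145.1667

£33145.17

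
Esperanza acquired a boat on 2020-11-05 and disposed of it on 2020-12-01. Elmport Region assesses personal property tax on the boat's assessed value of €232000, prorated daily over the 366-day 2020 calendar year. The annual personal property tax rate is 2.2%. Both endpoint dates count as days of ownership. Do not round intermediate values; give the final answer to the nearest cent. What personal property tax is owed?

€376.52

Days held (2020-11-05 to 2020-12-01): 27 out of 366
Tax = €232000 × 2.2% × 27/366 = €376.5246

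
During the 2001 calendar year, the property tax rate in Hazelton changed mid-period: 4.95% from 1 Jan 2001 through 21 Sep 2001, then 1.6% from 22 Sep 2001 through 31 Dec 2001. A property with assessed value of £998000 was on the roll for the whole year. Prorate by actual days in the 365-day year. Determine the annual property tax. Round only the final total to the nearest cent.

1 Jan – 21 Sep 2001: 264 days at 4.95% → £998000 × 4.95% × 264/365 = £35731.1342
22 Sep – 31 Dec 2001: 101 days at 1.6% → £998000 × 1.6% × 101/365 = £4418.5425
Total = £40149.6767

£40149.68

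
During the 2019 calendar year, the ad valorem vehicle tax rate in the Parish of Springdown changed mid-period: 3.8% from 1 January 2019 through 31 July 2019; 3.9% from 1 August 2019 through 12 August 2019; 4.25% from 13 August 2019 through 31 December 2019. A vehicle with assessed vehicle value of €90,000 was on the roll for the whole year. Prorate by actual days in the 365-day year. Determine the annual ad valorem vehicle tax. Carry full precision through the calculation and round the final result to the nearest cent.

€3,579.41

1 January – 31 July 2019: 212 days at 3.8% → €90,000 × 3.8% × 212/365 = €1,986.4110
1 August – 12 August 2019: 12 days at 3.9% → €90,000 × 3.9% × 12/365 = €115.3973
13 August – 31 December 2019: 141 days at 4.25% → €90,000 × 4.25% × 141/365 = €1,477.6027
Total = €3,579.4110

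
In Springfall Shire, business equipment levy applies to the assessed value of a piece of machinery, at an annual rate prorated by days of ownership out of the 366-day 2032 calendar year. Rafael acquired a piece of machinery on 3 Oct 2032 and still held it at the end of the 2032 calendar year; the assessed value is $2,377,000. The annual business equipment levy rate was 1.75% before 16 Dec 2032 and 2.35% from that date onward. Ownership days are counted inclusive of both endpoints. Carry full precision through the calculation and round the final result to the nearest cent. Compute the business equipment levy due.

3 Oct – 15 Dec 2032: 74 days at 1.75% → $2,377,000 × 1.75% × 74/366 = $8,410.4235
16 Dec – 31 Dec 2032: 16 days at 2.35% → $2,377,000 × 2.35% × 16/366 = $2,441.9454
Total = $10,852.3689

$10,852.37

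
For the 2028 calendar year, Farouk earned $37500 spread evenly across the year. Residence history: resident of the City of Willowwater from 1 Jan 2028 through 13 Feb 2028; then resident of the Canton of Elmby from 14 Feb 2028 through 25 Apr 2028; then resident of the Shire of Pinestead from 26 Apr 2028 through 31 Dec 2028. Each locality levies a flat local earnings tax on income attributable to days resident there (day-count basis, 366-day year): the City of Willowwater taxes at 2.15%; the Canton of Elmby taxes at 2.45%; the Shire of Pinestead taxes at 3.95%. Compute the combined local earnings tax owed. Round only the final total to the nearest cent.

$1289.45

The City of Willowwater, 1 Jan – 13 Feb 2028: 44 days → $37500 × 2.15% × 44/366 = $96.9262
The Canton of Elmby, 14 Feb – 25 Apr 2028: 72 days → $37500 × 2.45% × 72/366 = $180.7377
The Shire of Pinestead, 26 Apr – 31 Dec 2028: 250 days → $37500 × 3.95% × 250/366 = $1011.7828
Total = $1289.4467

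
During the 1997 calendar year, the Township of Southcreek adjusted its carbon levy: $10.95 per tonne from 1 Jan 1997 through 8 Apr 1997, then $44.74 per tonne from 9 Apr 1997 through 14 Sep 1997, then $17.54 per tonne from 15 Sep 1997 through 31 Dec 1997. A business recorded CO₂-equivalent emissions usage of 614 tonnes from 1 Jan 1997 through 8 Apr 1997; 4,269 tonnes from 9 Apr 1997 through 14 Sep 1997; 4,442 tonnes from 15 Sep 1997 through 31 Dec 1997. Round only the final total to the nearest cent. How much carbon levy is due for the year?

$275,631.04

1 Jan – 8 Apr 1997: 614 tonnes at $10.95/tonne → $6,723.30
9 Apr – 14 Sep 1997: 4,269 tonnes at $44.74/tonne → $190,995.06
15 Sep – 31 Dec 1997: 4,442 tonnes at $17.54/tonne → $77,912.68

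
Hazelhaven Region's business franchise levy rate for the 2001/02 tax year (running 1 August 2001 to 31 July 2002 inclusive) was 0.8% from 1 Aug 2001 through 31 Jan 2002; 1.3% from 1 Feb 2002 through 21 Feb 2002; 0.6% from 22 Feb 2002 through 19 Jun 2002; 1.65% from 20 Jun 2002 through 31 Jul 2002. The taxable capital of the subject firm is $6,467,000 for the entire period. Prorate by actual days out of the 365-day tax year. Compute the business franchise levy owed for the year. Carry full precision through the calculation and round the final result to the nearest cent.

$55,740.22

1 Aug 2001 – 31 Jan 2002: 184 days at 0.8% → $6,467,000 × 0.8% × 184/365 = $26,080.6137
1 Feb – 21 Feb 2002: 21 days at 1.3% → $6,467,000 × 1.3% × 21/365 = $4,836.9616
22 Feb – 19 Jun 2002: 118 days at 0.6% → $6,467,000 × 0.6% × 118/365 = $12,544.2082
20 Jun – 31 Jul 2002: 42 days at 1.65% → $6,467,000 × 1.65% × 42/365 = $12,278.4411
Total = $55,740.2247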